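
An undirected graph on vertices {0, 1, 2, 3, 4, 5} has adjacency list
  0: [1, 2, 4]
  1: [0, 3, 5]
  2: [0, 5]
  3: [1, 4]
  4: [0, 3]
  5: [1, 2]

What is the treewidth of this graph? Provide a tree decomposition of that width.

Every bag has size at most 3, so the width is 3 − 1 = 2 and tw(G) ≤ 2. The edges 5–2–0–1–5 form a cycle, so G is not a tree and its treewidth is at least 2. Therefore the treewidth is 2.

Treewidth 2.
Bags: B1 = {1, 2, 5}  B2 = {0, 1, 2}  B3 = {0, 1, 3}  B4 = {0, 3, 4}
Tree: B1–B2, B2–B3, B3–B4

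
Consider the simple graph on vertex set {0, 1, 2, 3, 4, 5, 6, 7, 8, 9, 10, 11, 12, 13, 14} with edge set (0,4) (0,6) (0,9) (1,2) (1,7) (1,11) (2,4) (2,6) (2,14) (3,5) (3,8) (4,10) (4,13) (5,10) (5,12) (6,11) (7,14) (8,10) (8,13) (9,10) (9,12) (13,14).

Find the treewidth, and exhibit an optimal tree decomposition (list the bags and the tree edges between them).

Every bag has size at most 4, so the width is 4 − 1 = 3 and tw(G) ≤ 3. For the lower bound: the 4 vertex sets {1,7,11}, {6}, {2}, {0,4,13,14} are disjoint, each induces a connected subgraph, and every pair is joined by at least one edge of G. Contracting each set to a single vertex therefore yields K_{4} as a minor, and since treewidth is minor-monotone, tw(G) ≥ tw(K_{4}) = 3. Therefore the treewidth is 3.

Treewidth 3.
One optimal decomposition is:
Bags: B1 = {1, 6, 7, 11}  B2 = {1, 2, 6, 7}  B3 = {2, 6, 7, 14}  B4 = {0, 2, 6, 14}  B5 = {0, 2, 4, 14}  B6 = {0, 4, 13, 14}  B7 = {0, 4, 9, 13}  B8 = {4, 9, 10, 13}  B9 = {8, 9, 10, 13}  B10 = {8, 9, 10, 12}  B11 = {5, 8, 10, 12}  B12 = {3, 5, 8, 12}
Tree: B1–B2, B2–B3, B3–B4, B4–B5, B5–B6, B6–B7, B7–B8, B8–B9, B9–B10, B10–B11, B11–B12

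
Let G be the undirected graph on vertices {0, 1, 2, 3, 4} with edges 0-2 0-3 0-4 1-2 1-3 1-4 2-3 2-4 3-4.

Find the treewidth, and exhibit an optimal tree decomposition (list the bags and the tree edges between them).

Treewidth 3.
One such decomposition:
Bags: B1 = {1, 2, 3, 4}  B2 = {0, 2, 3, 4}
Tree: B1–B2

Every bag has size at most 4, so the width is 4 − 1 = 3 and tw(G) ≤ 3. On the other hand G contains the 4-clique {0, 2, 3, 4}. A clique must lie in a single bag of any decomposition, so no decomposition can have width below 3. The upper and lower bounds meet at 3, so that is the treewidth.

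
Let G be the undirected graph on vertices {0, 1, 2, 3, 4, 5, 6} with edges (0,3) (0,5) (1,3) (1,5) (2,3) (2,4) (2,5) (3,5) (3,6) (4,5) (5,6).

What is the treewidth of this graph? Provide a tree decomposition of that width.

Treewidth 2.
Bags: B1 = {2, 3, 5}  B2 = {1, 3, 5}  B3 = {0, 3, 5}  B4 = {2, 4, 5}  B5 = {3, 5, 6}
Tree: B1–B2, B2–B3, B1–B4, B2–B5

Each bag holds 3 vertices, so the decomposition has width 2, which upper-bounds the treewidth. On the other hand G contains the 3-clique {0, 3, 5}. A clique must lie in a single bag of any decomposition, so no decomposition can have width below 2. The upper and lower bounds meet at 2, so that is the treewidth.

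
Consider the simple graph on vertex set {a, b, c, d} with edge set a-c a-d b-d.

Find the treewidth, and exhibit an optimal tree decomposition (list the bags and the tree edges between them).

Treewidth 1.
One such decomposition:
Bags: B1 = {b, d}  B2 = {a, d}  B3 = {a, c}
Tree: B1–B2, B2–B3

Each bag holds 2 vertices, so the decomposition has width 1, which upper-bounds the treewidth. G has an edge, so its treewidth is at least 1. The upper and lower bounds meet at 1, so that is the treewidth.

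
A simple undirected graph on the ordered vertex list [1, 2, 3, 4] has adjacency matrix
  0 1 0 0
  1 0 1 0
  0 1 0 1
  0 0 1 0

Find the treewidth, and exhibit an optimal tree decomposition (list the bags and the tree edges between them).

Treewidth 1.
One such decomposition:
Bags: B1 = {2, 3}  B2 = {3, 4}  B3 = {1, 2}
Tree: B1–B2, B1–B3

Every bag has size at most 2, so the width is 2 − 1 = 1 and tw(G) ≤ 1. Any graph with an edge has treewidth ≥ 1, and G has the edge 3–2. Hence tw(G) = 1 exactly.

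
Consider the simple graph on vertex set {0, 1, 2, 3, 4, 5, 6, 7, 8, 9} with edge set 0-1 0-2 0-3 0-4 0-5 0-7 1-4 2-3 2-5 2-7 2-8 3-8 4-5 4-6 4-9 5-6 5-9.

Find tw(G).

A width-2 tree decomposition is:
Bags: B1 = {0, 4, 5}  B2 = {0, 2, 5}  B3 = {4, 5, 6}  B4 = {0, 2, 7}  B5 = {0, 2, 3}  B6 = {2, 3, 8}  B7 = {0, 1, 4}  B8 = {4, 5, 9}
Tree: B1–B2, B1–B3, B2–B4, B4–B5, B5–B6, B1–B7, B1–B8
Every bag has size at most 3, so the width is 3 − 1 = 2 and tw(G) ≤ 2. Conversely, {0, 1, 4} is a clique of size 3, and the vertices of any clique must share a bag in every tree decomposition; so some bag has ≥ 3 vertices and tw(G) ≥ 2. Hence tw(G) = 2 exactly.

2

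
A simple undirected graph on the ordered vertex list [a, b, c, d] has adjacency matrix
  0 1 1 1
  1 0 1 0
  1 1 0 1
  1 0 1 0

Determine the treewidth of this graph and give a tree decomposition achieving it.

Treewidth 2.
One such decomposition:
Bags: B1 = {a, c, d}  B2 = {a, b, c}
Tree: B1–B2

The largest bag has 3 vertices, giving width 2; this decomposition certifies tw(G) ≤ 2. For the lower bound, the 3 vertices {a, c, d} are pairwise adjacent, and any tree decomposition puts a clique entirely inside one bag — forcing width ≥ 2. Therefore the treewidth is 2.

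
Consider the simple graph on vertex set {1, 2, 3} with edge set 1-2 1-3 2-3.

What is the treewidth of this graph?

2

A width-2 tree decomposition is:
Bags: B1 = {1, 2, 3}
Tree: (single bag)
With just one bag of size 3, the width is 3 − 1 = 2, so tw(G) ≤ 2. Conversely, {1, 2, 3} is a clique of size 3, and the vertices of any clique must share a bag in every tree decomposition; so some bag has ≥ 3 vertices and tw(G) ≥ 2. Combining the bounds, tw(G) = 2.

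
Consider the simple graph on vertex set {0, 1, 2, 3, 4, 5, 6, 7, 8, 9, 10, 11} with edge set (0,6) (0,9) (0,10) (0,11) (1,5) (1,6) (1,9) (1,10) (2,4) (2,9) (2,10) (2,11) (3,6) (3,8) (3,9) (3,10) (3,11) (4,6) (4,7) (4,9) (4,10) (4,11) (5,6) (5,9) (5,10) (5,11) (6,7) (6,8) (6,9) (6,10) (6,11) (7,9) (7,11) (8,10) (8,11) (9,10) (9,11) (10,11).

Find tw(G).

4

A width-4 tree decomposition is:
Bags: B1 = {1, 5, 6, 9, 10}  B2 = {5, 6, 9, 10, 11}  B3 = {0, 6, 9, 10, 11}  B4 = {3, 6, 9, 10, 11}  B5 = {3, 6, 8, 10, 11}  B6 = {4, 6, 9, 10, 11}  B7 = {2, 4, 9, 10, 11}  B8 = {4, 6, 7, 9, 11}
Tree: B1–B2, B2–B3, B3–B4, B4–B5, B4–B6, B6–B7, B6–B8
Every bag has size at most 5, so the width is 5 − 1 = 4 and tw(G) ≤ 4. For the lower bound, the 5 vertices {2, 4, 9, 10, 11} are pairwise adjacent, and any tree decomposition puts a clique entirely inside one bag — forcing width ≥ 4. Combining the bounds, tw(G) = 4.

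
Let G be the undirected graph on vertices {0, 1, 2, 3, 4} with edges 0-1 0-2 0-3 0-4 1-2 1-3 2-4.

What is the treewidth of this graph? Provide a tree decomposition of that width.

Every bag has size at most 3, so the width is 3 − 1 = 2 and tw(G) ≤ 2. On the other hand G contains the 3-clique {0, 1, 2}. A clique must lie in a single bag of any decomposition, so no decomposition can have width below 2. The upper and lower bounds meet at 2, so that is the treewidth.

Treewidth 2.
One such decomposition:
Bags: B1 = {0, 2, 4}  B2 = {0, 1, 2}  B3 = {0, 1, 3}
Tree: B1–B2, B2–B3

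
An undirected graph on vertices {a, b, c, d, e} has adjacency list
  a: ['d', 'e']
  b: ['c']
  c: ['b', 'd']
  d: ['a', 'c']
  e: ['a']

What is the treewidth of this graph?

1

A width-1 tree decomposition is:
Bags: B1 = {c, d}  B2 = {a, d}  B3 = {b, c}  B4 = {a, e}
Tree: B1–B2, B1–B3, B2–B4
Every bag has size at most 2, so the width is 2 − 1 = 1 and tw(G) ≤ 1. G has an edge, so its treewidth is at least 1. Hence tw(G) = 1 exactly.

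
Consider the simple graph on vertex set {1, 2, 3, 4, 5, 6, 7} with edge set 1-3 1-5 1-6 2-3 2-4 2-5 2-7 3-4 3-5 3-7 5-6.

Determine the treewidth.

2

A width-2 tree decomposition is:
Bags: B1 = {2, 3, 4}  B2 = {2, 3, 7}  B3 = {2, 3, 5}  B4 = {1, 3, 5}  B5 = {1, 5, 6}
Tree: B1–B2, B2–B3, B3–B4, B4–B5
Each bag holds 3 vertices, so the decomposition has width 2, which upper-bounds the treewidth. Conversely, {1, 3, 5} is a clique of size 3, and the vertices of any clique must share a bag in every tree decomposition; so some bag has ≥ 3 vertices and tw(G) ≥ 2. Hence tw(G) = 2 exactly.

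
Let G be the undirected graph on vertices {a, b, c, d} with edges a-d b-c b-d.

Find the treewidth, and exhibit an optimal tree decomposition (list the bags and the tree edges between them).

Each bag holds 2 vertices, so the decomposition has width 1, which upper-bounds the treewidth. Any graph with an edge has treewidth ≥ 1, and G has the edge c–b. Hence tw(G) = 1 exactly.

Treewidth 1.
Bags: B1 = {b, c}  B2 = {b, d}  B3 = {a, d}
Tree: B1–B2, B2–B3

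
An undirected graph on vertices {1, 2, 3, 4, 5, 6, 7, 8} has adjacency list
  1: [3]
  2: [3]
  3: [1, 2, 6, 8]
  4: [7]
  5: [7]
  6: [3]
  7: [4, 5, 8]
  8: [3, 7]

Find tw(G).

A width-1 tree decomposition is:
Bags: B1 = {3, 8}  B2 = {2, 3}  B3 = {7, 8}  B4 = {5, 7}  B5 = {1, 3}  B6 = {3, 6}  B7 = {4, 7}
Tree: B1–B2, B1–B3, B3–B4, B1–B5, B5–B6, B3–B7
The largest bag has 2 vertices, giving width 1; this decomposition certifies tw(G) ≤ 1. Since G has at least one edge (e.g. 3–8), it is not an edgeless graph, so tw(G) ≥ 1. Hence tw(G) = 1 exactly.

1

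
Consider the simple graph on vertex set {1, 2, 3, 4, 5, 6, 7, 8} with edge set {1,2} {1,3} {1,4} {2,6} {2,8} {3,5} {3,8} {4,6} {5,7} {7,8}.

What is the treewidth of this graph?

A width-2 tree decomposition is:
Bags: B1 = {5, 7, 8}  B2 = {3, 5, 8}  B3 = {2, 3, 8}  B4 = {1, 2, 3}  B5 = {1, 2, 6}  B6 = {1, 4, 6}
Tree: B1–B2, B2–B3, B3–B4, B4–B5, B5–B6
The largest bag has 3 vertices, giving width 2; this decomposition certifies tw(G) ≤ 2. Since 7–5–3–8–7 is a cycle in G, G is not acyclic. Forests are exactly the graphs of treewidth ≤ 1, so tw(G) ≥ 2. Combining the bounds, tw(G) = 2.

2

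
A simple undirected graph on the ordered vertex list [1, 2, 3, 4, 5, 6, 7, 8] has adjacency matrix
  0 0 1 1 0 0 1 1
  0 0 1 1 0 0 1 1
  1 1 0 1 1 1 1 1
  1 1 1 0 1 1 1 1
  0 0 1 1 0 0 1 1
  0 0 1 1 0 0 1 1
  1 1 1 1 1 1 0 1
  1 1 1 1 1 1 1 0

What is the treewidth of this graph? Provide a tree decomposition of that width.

Every bag has size at most 5, so the width is 5 − 1 = 4 and tw(G) ≤ 4. For the lower bound, the 5 vertices {1, 3, 4, 7, 8} are pairwise adjacent, and any tree decomposition puts a clique entirely inside one bag — forcing width ≥ 4. Combining the bounds, tw(G) = 4.

Treewidth 4.
One such decomposition:
Bags: B1 = {3, 4, 6, 7, 8}  B2 = {1, 3, 4, 7, 8}  B3 = {3, 4, 5, 7, 8}  B4 = {2, 3, 4, 7, 8}
Tree: B1–B2, B2–B3, B1–B4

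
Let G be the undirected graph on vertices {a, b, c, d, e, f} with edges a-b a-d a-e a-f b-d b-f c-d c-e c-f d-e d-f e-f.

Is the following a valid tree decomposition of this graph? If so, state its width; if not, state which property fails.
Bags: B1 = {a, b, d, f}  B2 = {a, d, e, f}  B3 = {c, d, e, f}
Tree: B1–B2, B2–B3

Checking the three conditions: (i) the bags cover all of {a, b, c, d, e, f}; (ii) for each edge, some bag contains both endpoints; (iii) the bags containing any fixed vertex form a subtree. All hold, so the decomposition is valid with width 4 − 1 = 3.

Yes; width 3.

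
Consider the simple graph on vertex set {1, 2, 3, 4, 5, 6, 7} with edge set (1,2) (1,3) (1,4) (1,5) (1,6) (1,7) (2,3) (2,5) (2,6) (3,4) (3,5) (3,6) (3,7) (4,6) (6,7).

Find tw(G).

A width-3 tree decomposition is:
Bags: B1 = {1, 3, 4, 6}  B2 = {1, 3, 6, 7}  B3 = {1, 2, 3, 6}  B4 = {1, 2, 3, 5}
Tree: B1–B2, B1–B3, B3–B4
The largest bag has 4 vertices, giving width 3; this decomposition certifies tw(G) ≤ 3. For the lower bound, the 4 vertices {1, 2, 3, 5} are pairwise adjacent, and any tree decomposition puts a clique entirely inside one bag — forcing width ≥ 3. Therefore the treewidth is 3.

3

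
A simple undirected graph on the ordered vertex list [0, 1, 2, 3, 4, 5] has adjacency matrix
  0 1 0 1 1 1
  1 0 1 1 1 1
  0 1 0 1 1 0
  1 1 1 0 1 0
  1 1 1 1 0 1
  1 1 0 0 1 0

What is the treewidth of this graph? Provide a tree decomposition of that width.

Every bag has size at most 4, so the width is 4 − 1 = 3 and tw(G) ≤ 3. For the lower bound, the 4 vertices {0, 1, 3, 4} are pairwise adjacent, and any tree decomposition puts a clique entirely inside one bag — forcing width ≥ 3. Combining the bounds, tw(G) = 3.

Treewidth 3.
One optimal decomposition is:
Bags: B1 = {0, 1, 4, 5}  B2 = {0, 1, 3, 4}  B3 = {1, 2, 3, 4}
Tree: B1–B2, B2–B3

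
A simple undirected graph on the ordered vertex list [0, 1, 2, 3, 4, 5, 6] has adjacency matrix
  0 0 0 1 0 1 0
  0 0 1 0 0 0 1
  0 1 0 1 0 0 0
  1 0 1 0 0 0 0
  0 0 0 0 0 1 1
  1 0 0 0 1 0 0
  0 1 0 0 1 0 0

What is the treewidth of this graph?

2

A width-2 tree decomposition is:
Bags: B1 = {1, 2, 6}  B2 = {2, 3, 6}  B3 = {0, 3, 6}  B4 = {0, 5, 6}  B5 = {4, 5, 6}
Tree: B1–B2, B2–B3, B3–B4, B4–B5
Each bag holds 3 vertices, so the decomposition has width 2, which upper-bounds the treewidth. Since 6–1–2–3–0–5–4–6 is a cycle in G, G is not acyclic. Forests are exactly the graphs of treewidth ≤ 1, so tw(G) ≥ 2. Combining the bounds, tw(G) = 2.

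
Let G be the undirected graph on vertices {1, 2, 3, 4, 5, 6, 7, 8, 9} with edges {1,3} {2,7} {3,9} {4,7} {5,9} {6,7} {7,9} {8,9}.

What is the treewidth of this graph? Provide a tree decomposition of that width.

Treewidth 1.
One such decomposition:
Bags: B1 = {7, 9}  B2 = {8, 9}  B3 = {3, 9}  B4 = {2, 7}  B5 = {5, 9}  B6 = {6, 7}  B7 = {1, 3}  B8 = {4, 7}
Tree: B1–B2, B1–B3, B1–B4, B2–B5, B4–B6, B3–B7, B6–B8

Each bag holds 2 vertices, so the decomposition has width 1, which upper-bounds the treewidth. Since G has at least one edge (e.g. 7–9), it is not an edgeless graph, so tw(G) ≥ 1. Combining the bounds, tw(G) = 1.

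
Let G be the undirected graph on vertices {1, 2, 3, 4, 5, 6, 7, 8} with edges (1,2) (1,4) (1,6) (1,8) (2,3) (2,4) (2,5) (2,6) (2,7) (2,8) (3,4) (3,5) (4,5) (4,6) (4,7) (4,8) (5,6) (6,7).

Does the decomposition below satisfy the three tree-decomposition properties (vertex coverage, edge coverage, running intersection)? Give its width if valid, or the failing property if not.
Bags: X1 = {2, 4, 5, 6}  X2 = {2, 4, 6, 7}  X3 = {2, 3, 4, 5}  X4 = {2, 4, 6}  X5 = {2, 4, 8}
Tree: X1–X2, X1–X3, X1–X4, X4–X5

A tree decomposition must satisfy three properties: every vertex lies in some bag; for every edge, both endpoints lie together in some bag; and for every vertex, the bags containing it form a connected subtree. Here vertex 1 appears in no bag, so the decomposition is invalid.

No — vertex 1 appears in no bag.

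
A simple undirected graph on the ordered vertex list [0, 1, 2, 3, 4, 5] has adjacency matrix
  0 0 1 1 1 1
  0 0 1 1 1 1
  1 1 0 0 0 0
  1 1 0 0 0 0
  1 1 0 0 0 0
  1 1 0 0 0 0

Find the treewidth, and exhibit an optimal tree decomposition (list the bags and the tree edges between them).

Treewidth 2.
One optimal decomposition is:
Bags: B1 = {0, 1, 4}  B2 = {0, 1, 5}  B3 = {0, 1, 2}  B4 = {0, 1, 3}
Tree: B1–B2, B2–B3, B3–B4

Each bag holds 3 vertices, so the decomposition has width 2, which upper-bounds the treewidth. For the lower bound, G contains the cycle 4–1–5–0–4, so G is not a forest; only forests have treewidth ≤ 1, hence tw(G) ≥ 2. Therefore the treewidth is 2.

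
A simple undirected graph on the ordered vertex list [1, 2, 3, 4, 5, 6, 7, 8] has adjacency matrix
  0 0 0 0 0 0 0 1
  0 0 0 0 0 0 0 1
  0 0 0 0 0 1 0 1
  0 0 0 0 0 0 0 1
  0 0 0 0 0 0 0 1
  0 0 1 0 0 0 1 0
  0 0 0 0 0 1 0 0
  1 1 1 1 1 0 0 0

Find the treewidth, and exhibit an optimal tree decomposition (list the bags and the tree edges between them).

Every bag has size at most 2, so the width is 2 − 1 = 1 and tw(G) ≤ 1. Since G has at least one edge (e.g. 2–8), it is not an edgeless graph, so tw(G) ≥ 1. The upper and lower bounds meet at 1, so that is the treewidth.

Treewidth 1.
One optimal decomposition is:
Bags: B1 = {2, 8}  B2 = {5, 8}  B3 = {1, 8}  B4 = {3, 8}  B5 = {4, 8}  B6 = {3, 6}  B7 = {6, 7}
Tree: B1–B2, B1–B3, B2–B4, B1–B5, B4–B6, B6–B7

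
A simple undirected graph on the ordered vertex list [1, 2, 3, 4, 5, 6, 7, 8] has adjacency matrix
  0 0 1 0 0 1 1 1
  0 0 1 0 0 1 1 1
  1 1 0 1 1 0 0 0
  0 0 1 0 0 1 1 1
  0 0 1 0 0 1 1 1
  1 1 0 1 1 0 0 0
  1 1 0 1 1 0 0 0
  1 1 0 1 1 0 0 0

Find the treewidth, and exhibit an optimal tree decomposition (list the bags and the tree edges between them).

Treewidth 4.
One optimal decomposition is:
Bags: B1 = {2, 3, 6, 7, 8}  B2 = {3, 4, 6, 7, 8}  B3 = {3, 5, 6, 7, 8}  B4 = {1, 3, 6, 7, 8}
Tree: B1–B2, B2–B3, B3–B4

The largest bag has 5 vertices, giving width 4; this decomposition certifies tw(G) ≤ 4. For the lower bound: the 5 vertex sets {2,7}, {4,6}, {5,8}, {3}, {1} are disjoint, each induces a connected subgraph, and every pair is joined by at least one edge of G. Contracting each set to a single vertex therefore yields K_{5} as a minor, and since treewidth is minor-monotone, tw(G) ≥ tw(K_{5}) = 4. Hence tw(G) = 4 exactly.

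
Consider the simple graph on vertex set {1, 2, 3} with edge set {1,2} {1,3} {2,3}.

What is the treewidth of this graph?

A width-2 tree decomposition is:
Bags: B1 = {1, 2, 3}
Tree: (single bag)
With just one bag of size 3, the width is 3 − 1 = 2, so tw(G) ≤ 2. For the lower bound, the 3 vertices {1, 2, 3} are pairwise adjacent, and any tree decomposition puts a clique entirely inside one bag — forcing width ≥ 2. The upper and lower bounds meet at 2, so that is the treewidth.

2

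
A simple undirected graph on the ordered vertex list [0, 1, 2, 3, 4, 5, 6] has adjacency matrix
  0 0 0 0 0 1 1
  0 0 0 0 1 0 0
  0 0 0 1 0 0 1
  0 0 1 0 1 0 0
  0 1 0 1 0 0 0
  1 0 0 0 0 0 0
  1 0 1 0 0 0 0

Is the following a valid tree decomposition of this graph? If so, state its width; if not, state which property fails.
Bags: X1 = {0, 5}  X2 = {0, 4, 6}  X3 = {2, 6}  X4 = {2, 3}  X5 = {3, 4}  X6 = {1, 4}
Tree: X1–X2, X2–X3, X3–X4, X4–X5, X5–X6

No — bags containing vertex 4 are not connected in the tree.

A tree decomposition must satisfy three properties: every vertex lies in some bag; for every edge, both endpoints lie together in some bag; and for every vertex, the bags containing it form a connected subtree. Here bags containing vertex 4 are not connected in the tree, so the decomposition is invalid.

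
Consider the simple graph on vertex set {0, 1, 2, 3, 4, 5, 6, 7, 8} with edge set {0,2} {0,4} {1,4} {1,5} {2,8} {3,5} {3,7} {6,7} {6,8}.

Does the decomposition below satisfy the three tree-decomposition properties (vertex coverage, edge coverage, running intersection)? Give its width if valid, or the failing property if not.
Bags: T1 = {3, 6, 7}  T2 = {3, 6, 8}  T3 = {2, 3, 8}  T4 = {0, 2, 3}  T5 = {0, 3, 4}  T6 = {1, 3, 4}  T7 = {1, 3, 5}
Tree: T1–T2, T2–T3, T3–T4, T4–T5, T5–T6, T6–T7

Yes; width 2.

Vertex coverage: the bags together contain {0, 1, 2, 3, 4, 5, 6, 7, 8}, the full vertex set. Edge coverage: each edge of G has both endpoints in at least one bag. Running intersection: for every vertex, the bags containing it form a connected subtree. All three properties hold, so this is a valid tree decomposition of width max|bag| − 1 = 2, and hence tw(G) ≤ 2.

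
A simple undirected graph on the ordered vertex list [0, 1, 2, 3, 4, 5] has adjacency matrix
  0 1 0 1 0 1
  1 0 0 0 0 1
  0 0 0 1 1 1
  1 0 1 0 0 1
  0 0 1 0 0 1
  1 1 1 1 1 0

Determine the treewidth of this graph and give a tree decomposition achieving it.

Each bag holds 3 vertices, so the decomposition has width 2, which upper-bounds the treewidth. For the lower bound, the 3 vertices {0, 1, 5} are pairwise adjacent, and any tree decomposition puts a clique entirely inside one bag — forcing width ≥ 2. The upper and lower bounds meet at 2, so that is the treewidth.

Treewidth 2.
One optimal decomposition is:
Bags: B1 = {0, 3, 5}  B2 = {0, 1, 5}  B3 = {2, 3, 5}  B4 = {2, 4, 5}
Tree: B1–B2, B1–B3, B3–B4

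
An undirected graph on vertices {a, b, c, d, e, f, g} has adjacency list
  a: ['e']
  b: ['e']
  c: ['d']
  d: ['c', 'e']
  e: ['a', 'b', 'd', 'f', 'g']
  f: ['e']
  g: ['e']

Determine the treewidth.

A width-1 tree decomposition is:
Bags: B1 = {a, e}  B2 = {e, g}  B3 = {d, e}  B4 = {b, e}  B5 = {c, d}  B6 = {e, f}
Tree: B1–B2, B1–B3, B3–B4, B3–B5, B4–B6
Each bag holds 2 vertices, so the decomposition has width 1, which upper-bounds the treewidth. Since G has at least one edge (e.g. e–a), it is not an edgeless graph, so tw(G) ≥ 1. Combining the bounds, tw(G) = 1.

1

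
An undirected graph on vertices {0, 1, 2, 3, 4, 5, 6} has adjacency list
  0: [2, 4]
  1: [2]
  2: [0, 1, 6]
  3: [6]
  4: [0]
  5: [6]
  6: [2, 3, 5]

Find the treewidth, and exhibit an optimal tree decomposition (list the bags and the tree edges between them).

Treewidth 1.
One optimal decomposition is:
Bags: B1 = {1, 2}  B2 = {0, 2}  B3 = {2, 6}  B4 = {0, 4}  B5 = {3, 6}  B6 = {5, 6}
Tree: B1–B2, B1–B3, B2–B4, B3–B5, B3–B6

Every bag has size at most 2, so the width is 2 − 1 = 1 and tw(G) ≤ 1. Since G has at least one edge (e.g. 2–1), it is not an edgeless graph, so tw(G) ≥ 1. Combining the bounds, tw(G) = 1.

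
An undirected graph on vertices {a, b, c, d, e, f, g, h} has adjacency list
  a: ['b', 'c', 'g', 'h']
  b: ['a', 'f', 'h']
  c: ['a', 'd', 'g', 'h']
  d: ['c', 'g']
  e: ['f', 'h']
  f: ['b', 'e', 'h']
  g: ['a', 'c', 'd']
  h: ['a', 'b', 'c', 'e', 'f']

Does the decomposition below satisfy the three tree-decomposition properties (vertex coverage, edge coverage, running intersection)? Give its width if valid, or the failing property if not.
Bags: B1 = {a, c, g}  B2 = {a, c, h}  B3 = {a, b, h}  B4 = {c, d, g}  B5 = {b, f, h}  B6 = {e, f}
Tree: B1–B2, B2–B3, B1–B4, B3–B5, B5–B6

No — edge (h,e) lies in no bag.

A tree decomposition must satisfy three properties: every vertex lies in some bag; for every edge, both endpoints lie together in some bag; and for every vertex, the bags containing it form a connected subtree. Here edge (h,e) lies in no bag, so the decomposition is invalid.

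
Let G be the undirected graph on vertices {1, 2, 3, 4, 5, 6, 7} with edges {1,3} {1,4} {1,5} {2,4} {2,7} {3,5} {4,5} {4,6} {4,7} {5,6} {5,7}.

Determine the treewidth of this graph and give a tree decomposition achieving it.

Treewidth 2.
One such decomposition:
Bags: B1 = {4, 5, 6}  B2 = {1, 4, 5}  B3 = {4, 5, 7}  B4 = {1, 3, 5}  B5 = {2, 4, 7}
Tree: B1–B2, B1–B3, B2–B4, B3–B5

Every bag has size at most 3, so the width is 3 − 1 = 2 and tw(G) ≤ 2. On the other hand G contains the 3-clique {1, 3, 5}. A clique must lie in a single bag of any decomposition, so no decomposition can have width below 2. Hence tw(G) = 2 exactly.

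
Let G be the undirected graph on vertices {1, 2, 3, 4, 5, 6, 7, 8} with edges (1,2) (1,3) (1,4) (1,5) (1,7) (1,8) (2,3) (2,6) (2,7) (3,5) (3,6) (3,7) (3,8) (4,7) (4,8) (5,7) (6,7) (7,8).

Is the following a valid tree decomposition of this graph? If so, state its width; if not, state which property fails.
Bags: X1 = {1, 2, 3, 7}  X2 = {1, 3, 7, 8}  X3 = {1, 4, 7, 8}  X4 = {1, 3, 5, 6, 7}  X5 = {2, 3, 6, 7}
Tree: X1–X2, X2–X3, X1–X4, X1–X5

No — bags containing vertex 6 are not connected in the tree.

A tree decomposition must satisfy three properties: every vertex lies in some bag; for every edge, both endpoints lie together in some bag; and for every vertex, the bags containing it form a connected subtree. Here bags containing vertex 6 are not connected in the tree, so the decomposition is invalid.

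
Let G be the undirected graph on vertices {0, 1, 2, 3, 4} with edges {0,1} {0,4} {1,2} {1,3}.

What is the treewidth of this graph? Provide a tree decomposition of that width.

Treewidth 1.
One optimal decomposition is:
Bags: B1 = {0, 1}  B2 = {1, 3}  B3 = {0, 4}  B4 = {1, 2}
Tree: B1–B2, B1–B3, B2–B4

Every bag has size at most 2, so the width is 2 − 1 = 1 and tw(G) ≤ 1. G has an edge, so its treewidth is at least 1. Therefore the treewidth is 1.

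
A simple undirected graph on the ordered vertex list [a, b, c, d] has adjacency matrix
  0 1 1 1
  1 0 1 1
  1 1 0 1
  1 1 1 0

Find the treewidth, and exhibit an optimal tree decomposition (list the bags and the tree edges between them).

A single bag containing all 4 vertices is trivially a valid decomposition of width 3. Conversely, {a, b, c, d} is a clique of size 4, and the vertices of any clique must share a bag in every tree decomposition; so some bag has ≥ 4 vertices and tw(G) ≥ 3. Therefore the treewidth is 3.

Treewidth 3.
Bags: B1 = {a, b, c, d}
Tree: (single bag)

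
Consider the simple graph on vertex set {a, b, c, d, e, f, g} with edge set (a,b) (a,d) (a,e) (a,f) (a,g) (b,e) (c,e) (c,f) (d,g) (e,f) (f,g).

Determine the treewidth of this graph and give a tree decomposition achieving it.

Treewidth 2.
One optimal decomposition is:
Bags: B1 = {a, f, g}  B2 = {a, e, f}  B3 = {a, d, g}  B4 = {c, e, f}  B5 = {a, b, e}
Tree: B1–B2, B1–B3, B2–B4, B2–B5

Each bag holds 3 vertices, so the decomposition has width 2, which upper-bounds the treewidth. Conversely, {c, e, f} is a clique of size 3, and the vertices of any clique must share a bag in every tree decomposition; so some bag has ≥ 3 vertices and tw(G) ≥ 2. Hence tw(G) = 2 exactly.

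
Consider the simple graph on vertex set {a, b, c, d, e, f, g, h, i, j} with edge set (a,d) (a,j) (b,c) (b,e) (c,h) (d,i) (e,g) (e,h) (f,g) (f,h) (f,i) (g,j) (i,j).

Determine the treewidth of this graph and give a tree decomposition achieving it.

The largest bag has 3 vertices, giving width 2; this decomposition certifies tw(G) ≤ 2. The edges c–b–e–h–c form a cycle, so G is not a tree and its treewidth is at least 2. Therefore the treewidth is 2.

Treewidth 2.
One optimal decomposition is:
Bags: B1 = {b, c, h}  B2 = {b, e, h}  B3 = {e, f, h}  B4 = {e, f, g}  B5 = {f, g, i}  B6 = {g, i, j}  B7 = {d, i, j}  B8 = {a, d, j}
Tree: B1–B2, B2–B3, B3–B4, B4–B5, B5–B6, B6–B7, B7–B8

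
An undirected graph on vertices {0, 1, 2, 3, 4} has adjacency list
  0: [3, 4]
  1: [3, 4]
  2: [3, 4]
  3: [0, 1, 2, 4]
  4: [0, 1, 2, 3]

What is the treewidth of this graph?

2

A width-2 tree decomposition is:
Bags: B1 = {1, 3, 4}  B2 = {0, 3, 4}  B3 = {2, 3, 4}
Tree: B1–B2, B2–B3
Each bag holds 3 vertices, so the decomposition has width 2, which upper-bounds the treewidth. On the other hand G contains the 3-clique {0, 3, 4}. A clique must lie in a single bag of any decomposition, so no decomposition can have width below 2. Combining the bounds, tw(G) = 2.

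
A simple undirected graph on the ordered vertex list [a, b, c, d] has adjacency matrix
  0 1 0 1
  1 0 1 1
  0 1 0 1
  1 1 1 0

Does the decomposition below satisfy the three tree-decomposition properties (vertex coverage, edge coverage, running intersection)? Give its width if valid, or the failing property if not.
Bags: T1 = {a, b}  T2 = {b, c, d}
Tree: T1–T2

A tree decomposition must satisfy three properties: every vertex lies in some bag; for every edge, both endpoints lie together in some bag; and for every vertex, the bags containing it form a connected subtree. Here edge (d,a) lies in no bag, so the decomposition is invalid.

No — edge (d,a) lies in no bag.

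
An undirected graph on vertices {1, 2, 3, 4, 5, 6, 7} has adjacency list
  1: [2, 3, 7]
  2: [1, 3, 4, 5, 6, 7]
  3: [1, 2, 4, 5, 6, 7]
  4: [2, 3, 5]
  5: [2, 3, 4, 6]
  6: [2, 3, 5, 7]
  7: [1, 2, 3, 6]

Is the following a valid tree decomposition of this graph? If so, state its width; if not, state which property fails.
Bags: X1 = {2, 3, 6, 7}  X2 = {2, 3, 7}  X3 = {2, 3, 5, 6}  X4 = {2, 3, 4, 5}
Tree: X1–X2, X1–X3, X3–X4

No — vertex 1 appears in no bag.

A tree decomposition must satisfy three properties: every vertex lies in some bag; for every edge, both endpoints lie together in some bag; and for every vertex, the bags containing it form a connected subtree. Here vertex 1 appears in no bag, so the decomposition is invalid.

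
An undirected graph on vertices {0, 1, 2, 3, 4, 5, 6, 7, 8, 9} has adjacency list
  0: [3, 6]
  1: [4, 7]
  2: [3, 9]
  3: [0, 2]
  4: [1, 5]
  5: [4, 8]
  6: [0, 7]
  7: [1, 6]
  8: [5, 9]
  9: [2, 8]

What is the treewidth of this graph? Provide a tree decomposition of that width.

The largest bag has 3 vertices, giving width 2; this decomposition certifies tw(G) ≤ 2. Since 8–5–4–1–7–6–0–3–2–9–8 is a cycle in G, G is not acyclic. Forests are exactly the graphs of treewidth ≤ 1, so tw(G) ≥ 2. Hence tw(G) = 2 exactly.

Treewidth 2.
Bags: B1 = {4, 5, 8}  B2 = {1, 4, 8}  B3 = {1, 7, 8}  B4 = {6, 7, 8}  B5 = {0, 6, 8}  B6 = {0, 3, 8}  B7 = {2, 3, 8}  B8 = {2, 8, 9}
Tree: B1–B2, B2–B3, B3–B4, B4–B5, B5–B6, B6–B7, B7–B8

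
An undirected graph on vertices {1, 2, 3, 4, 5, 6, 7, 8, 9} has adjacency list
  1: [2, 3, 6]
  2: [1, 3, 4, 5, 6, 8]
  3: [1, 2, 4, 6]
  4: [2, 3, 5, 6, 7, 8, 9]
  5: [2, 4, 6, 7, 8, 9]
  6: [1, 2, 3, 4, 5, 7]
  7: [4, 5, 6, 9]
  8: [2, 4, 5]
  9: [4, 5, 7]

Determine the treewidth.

3

A width-3 tree decomposition is:
Bags: B1 = {2, 4, 5, 6}  B2 = {2, 3, 4, 6}  B3 = {4, 5, 6, 7}  B4 = {1, 2, 3, 6}  B5 = {4, 5, 7, 9}  B6 = {2, 4, 5, 8}
Tree: B1–B2, B1–B3, B2–B4, B3–B5, B1–B6
The largest bag has 4 vertices, giving width 3; this decomposition certifies tw(G) ≤ 3. On the other hand G contains the 4-clique {1, 2, 3, 6}. A clique must lie in a single bag of any decomposition, so no decomposition can have width below 3. Combining the bounds, tw(G) = 3.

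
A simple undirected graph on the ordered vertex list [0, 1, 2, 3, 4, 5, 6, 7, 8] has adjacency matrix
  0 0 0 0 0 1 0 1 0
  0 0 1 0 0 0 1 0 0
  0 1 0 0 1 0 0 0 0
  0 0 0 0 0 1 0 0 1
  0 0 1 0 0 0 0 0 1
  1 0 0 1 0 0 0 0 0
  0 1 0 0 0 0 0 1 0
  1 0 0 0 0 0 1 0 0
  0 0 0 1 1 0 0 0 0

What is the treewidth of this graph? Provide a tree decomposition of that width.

Treewidth 2.
Bags: B1 = {1, 2, 6}  B2 = {2, 4, 6}  B3 = {4, 6, 8}  B4 = {3, 6, 8}  B5 = {3, 5, 6}  B6 = {0, 5, 6}  B7 = {0, 6, 7}
Tree: B1–B2, B2–B3, B3–B4, B4–B5, B5–B6, B6–B7

Each bag holds 3 vertices, so the decomposition has width 2, which upper-bounds the treewidth. The edges 6–1–2–4–8–3–5–0–7–6 form a cycle, so G is not a tree and its treewidth is at least 2. Therefore the treewidth is 2.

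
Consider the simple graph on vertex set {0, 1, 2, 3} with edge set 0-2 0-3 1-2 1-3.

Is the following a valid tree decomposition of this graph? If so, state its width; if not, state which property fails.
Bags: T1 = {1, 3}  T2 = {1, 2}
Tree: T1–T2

A tree decomposition must satisfy three properties: every vertex lies in some bag; for every edge, both endpoints lie together in some bag; and for every vertex, the bags containing it form a connected subtree. Here vertex 0 appears in no bag, so the decomposition is invalid.

No — vertex 0 appears in no bag.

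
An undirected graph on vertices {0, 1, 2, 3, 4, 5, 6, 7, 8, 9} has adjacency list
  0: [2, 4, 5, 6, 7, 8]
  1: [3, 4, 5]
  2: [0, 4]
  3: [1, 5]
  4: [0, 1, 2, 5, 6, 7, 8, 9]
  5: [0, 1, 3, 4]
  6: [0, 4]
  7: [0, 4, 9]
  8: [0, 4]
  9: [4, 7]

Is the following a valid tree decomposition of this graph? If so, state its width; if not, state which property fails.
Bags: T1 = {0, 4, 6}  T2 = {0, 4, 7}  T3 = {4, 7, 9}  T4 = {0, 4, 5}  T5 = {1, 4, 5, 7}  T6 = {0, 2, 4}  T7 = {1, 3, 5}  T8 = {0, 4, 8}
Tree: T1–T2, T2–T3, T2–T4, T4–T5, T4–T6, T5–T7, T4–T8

No — bags containing vertex 7 are not connected in the tree.

A tree decomposition must satisfy three properties: every vertex lies in some bag; for every edge, both endpoints lie together in some bag; and for every vertex, the bags containing it form a connected subtree. Here bags containing vertex 7 are not connected in the tree, so the decomposition is invalid.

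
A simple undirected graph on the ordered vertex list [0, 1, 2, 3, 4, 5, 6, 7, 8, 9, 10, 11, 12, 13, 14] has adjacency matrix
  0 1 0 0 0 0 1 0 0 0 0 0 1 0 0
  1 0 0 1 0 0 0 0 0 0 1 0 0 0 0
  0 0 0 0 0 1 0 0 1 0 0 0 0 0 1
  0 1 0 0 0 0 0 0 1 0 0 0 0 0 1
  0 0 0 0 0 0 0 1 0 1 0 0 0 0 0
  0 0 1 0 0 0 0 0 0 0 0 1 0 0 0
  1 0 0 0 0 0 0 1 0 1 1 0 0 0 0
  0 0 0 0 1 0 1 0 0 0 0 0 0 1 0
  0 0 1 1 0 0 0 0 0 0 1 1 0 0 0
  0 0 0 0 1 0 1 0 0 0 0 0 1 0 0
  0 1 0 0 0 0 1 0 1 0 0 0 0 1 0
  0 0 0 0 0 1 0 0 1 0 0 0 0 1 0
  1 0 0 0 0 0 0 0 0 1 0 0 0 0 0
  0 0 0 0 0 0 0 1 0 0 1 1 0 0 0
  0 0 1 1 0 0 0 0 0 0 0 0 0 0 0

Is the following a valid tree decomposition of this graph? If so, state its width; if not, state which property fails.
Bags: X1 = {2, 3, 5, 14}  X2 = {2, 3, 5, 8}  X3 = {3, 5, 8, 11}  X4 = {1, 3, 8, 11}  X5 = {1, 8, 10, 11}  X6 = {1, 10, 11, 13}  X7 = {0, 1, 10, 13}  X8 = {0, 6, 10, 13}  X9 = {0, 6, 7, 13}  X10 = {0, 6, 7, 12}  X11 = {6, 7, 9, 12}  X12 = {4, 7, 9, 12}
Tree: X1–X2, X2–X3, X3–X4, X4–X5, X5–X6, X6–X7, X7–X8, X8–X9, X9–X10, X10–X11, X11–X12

Yes; width 3.

Vertex coverage: the bags together contain {0, 1, 2, 3, 4, 5, 6, 7, 8, 9, 10, 11, 12, 13, 14}, the full vertex set. Edge coverage: each edge of G has both endpoints in at least one bag. Running intersection: for every vertex, the bags containing it form a connected subtree. All three properties hold, so this is a valid tree decomposition of width max|bag| − 1 = 3, and hence tw(G) ≤ 3.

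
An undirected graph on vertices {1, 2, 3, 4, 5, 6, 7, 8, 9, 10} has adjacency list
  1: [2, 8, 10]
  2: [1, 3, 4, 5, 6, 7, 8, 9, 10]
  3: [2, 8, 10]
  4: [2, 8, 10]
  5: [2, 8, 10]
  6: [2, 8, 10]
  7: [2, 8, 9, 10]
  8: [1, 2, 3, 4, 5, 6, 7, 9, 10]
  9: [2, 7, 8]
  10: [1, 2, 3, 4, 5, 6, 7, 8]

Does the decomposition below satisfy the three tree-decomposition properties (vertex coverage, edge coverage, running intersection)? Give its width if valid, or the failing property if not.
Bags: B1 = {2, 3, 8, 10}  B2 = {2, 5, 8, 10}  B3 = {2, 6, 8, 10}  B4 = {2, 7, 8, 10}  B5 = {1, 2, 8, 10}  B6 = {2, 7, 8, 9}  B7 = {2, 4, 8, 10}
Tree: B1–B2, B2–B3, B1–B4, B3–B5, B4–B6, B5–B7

Yes; width 3.

Checking the three conditions: (i) the bags cover all of {1, 2, 3, 4, 5, 6, 7, 8, 9, 10}; (ii) for each edge, some bag contains both endpoints; (iii) the bags containing any fixed vertex form a subtree. All hold, so the decomposition is valid with width 4 − 1 = 3.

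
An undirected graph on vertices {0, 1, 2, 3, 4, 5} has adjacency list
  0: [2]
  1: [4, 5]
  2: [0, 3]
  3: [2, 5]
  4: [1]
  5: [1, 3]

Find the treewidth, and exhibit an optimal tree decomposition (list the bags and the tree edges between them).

Each bag holds 2 vertices, so the decomposition has width 1, which upper-bounds the treewidth. Since G has at least one edge (e.g. 4–1), it is not an edgeless graph, so tw(G) ≥ 1. Combining the bounds, tw(G) = 1.

Treewidth 1.
Bags: B1 = {1, 4}  B2 = {1, 5}  B3 = {3, 5}  B4 = {2, 3}  B5 = {0, 2}
Tree: B1–B2, B2–B3, B3–B4, B4–B5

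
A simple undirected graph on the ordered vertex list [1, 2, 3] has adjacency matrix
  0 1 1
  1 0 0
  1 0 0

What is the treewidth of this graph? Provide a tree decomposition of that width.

Each bag holds 2 vertices, so the decomposition has width 1, which upper-bounds the treewidth. G has an edge, so its treewidth is at least 1. Combining the bounds, tw(G) = 1.

Treewidth 1.
Bags: B1 = {1, 2}  B2 = {1, 3}
Tree: B1–B2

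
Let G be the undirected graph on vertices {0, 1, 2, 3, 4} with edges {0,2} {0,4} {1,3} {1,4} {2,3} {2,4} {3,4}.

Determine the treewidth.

2

A width-2 tree decomposition is:
Bags: B1 = {2, 3, 4}  B2 = {0, 2, 4}  B3 = {1, 3, 4}
Tree: B1–B2, B1–B3
Each bag holds 3 vertices, so the decomposition has width 2, which upper-bounds the treewidth. On the other hand G contains the 3-clique {1, 3, 4}. A clique must lie in a single bag of any decomposition, so no decomposition can have width below 2. Therefore the treewidth is 2.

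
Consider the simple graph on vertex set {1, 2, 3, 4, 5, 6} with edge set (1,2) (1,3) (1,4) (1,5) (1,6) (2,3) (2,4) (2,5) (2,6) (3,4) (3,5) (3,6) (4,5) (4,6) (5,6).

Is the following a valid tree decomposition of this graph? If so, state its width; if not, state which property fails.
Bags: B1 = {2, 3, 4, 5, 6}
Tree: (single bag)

No — vertex 1 appears in no bag.

A tree decomposition must satisfy three properties: every vertex lies in some bag; for every edge, both endpoints lie together in some bag; and for every vertex, the bags containing it form a connected subtree. Here vertex 1 appears in no bag, so the decomposition is invalid.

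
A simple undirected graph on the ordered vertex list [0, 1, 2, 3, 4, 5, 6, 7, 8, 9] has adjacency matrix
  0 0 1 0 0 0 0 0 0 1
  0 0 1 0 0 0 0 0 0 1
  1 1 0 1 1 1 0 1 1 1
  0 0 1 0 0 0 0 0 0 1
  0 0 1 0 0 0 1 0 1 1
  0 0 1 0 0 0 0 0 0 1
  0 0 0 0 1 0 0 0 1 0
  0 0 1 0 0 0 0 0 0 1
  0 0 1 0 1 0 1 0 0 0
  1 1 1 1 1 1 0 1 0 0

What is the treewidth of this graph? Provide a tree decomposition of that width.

Every bag has size at most 3, so the width is 3 − 1 = 2 and tw(G) ≤ 2. On the other hand G contains the 3-clique {2, 4, 8}. A clique must lie in a single bag of any decomposition, so no decomposition can have width below 2. Combining the bounds, tw(G) = 2.

Treewidth 2.
One such decomposition:
Bags: B1 = {2, 3, 9}  B2 = {1, 2, 9}  B3 = {0, 2, 9}  B4 = {2, 4, 9}  B5 = {2, 4, 8}  B6 = {2, 5, 9}  B7 = {4, 6, 8}  B8 = {2, 7, 9}
Tree: B1–B2, B2–B3, B3–B4, B4–B5, B1–B6, B5–B7, B1–B8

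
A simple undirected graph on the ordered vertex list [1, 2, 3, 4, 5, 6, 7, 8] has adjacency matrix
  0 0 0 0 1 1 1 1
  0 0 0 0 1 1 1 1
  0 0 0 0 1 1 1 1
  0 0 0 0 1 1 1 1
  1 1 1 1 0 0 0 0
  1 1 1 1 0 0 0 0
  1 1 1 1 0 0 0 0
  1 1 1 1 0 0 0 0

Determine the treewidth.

4

A width-4 tree decomposition is:
Bags: B1 = {3, 5, 6, 7, 8}  B2 = {1, 5, 6, 7, 8}  B3 = {2, 5, 6, 7, 8}  B4 = {4, 5, 6, 7, 8}
Tree: B1–B2, B2–B3, B3–B4
Each bag holds 5 vertices, so the decomposition has width 4, which upper-bounds the treewidth. For the lower bound: the 5 vertex sets {3,5}, {1,7}, {2,8}, {6}, {4} are disjoint, each induces a connected subgraph, and every pair is joined by at least one edge of G. Contracting each set to a single vertex therefore yields K_{5} as a minor, and since treewidth is minor-monotone, tw(G) ≥ tw(K_{5}) = 4. The upper and lower bounds meet at 4, so that is the treewidth.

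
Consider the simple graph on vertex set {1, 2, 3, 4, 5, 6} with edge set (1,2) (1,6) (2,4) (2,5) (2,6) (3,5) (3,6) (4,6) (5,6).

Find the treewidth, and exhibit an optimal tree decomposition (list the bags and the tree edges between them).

Every bag has size at most 3, so the width is 3 − 1 = 2 and tw(G) ≤ 2. Conversely, {1, 2, 6} is a clique of size 3, and the vertices of any clique must share a bag in every tree decomposition; so some bag has ≥ 3 vertices and tw(G) ≥ 2. The upper and lower bounds meet at 2, so that is the treewidth.

Treewidth 2.
One such decomposition:
Bags: B1 = {2, 5, 6}  B2 = {1, 2, 6}  B3 = {2, 4, 6}  B4 = {3, 5, 6}
Tree: B1–B2, B2–B3, B1–B4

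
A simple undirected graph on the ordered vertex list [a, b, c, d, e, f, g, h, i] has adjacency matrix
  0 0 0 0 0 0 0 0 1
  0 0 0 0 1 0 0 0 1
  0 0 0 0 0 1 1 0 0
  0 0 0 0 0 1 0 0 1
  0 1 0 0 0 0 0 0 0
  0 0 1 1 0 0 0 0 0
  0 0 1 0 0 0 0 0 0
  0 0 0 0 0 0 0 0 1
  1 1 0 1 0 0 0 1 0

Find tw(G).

A width-1 tree decomposition is:
Bags: B1 = {a, i}  B2 = {d, i}  B3 = {d, f}  B4 = {c, f}  B5 = {h, i}  B6 = {b, i}  B7 = {b, e}  B8 = {c, g}
Tree: B1–B2, B2–B3, B3–B4, B2–B5, B2–B6, B6–B7, B4–B8
Each bag holds 2 vertices, so the decomposition has width 1, which upper-bounds the treewidth. Any graph with an edge has treewidth ≥ 1, and G has the edge i–a. The upper and lower bounds meet at 1, so that is the treewidth.

1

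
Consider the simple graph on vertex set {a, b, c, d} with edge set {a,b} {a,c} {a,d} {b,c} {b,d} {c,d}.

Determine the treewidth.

A width-3 tree decomposition is:
Bags: B1 = {a, b, c, d}
Tree: (single bag)
With just one bag of size 4, the width is 4 − 1 = 3, so tw(G) ≤ 3. For the lower bound, the 4 vertices {a, b, c, d} are pairwise adjacent, and any tree decomposition puts a clique entirely inside one bag — forcing width ≥ 3. Hence tw(G) = 3 exactly.

3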